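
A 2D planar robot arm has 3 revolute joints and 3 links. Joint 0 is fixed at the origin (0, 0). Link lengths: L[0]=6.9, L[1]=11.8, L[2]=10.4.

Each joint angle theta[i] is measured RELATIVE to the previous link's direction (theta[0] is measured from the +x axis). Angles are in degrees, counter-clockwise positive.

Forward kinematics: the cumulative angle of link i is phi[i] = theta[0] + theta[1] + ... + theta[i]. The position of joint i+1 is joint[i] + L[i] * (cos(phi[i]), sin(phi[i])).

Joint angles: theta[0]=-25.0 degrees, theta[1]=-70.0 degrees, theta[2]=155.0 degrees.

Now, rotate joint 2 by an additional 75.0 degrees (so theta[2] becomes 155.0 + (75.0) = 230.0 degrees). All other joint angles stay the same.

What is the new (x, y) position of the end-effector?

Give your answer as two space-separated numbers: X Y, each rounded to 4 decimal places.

Answer: -2.1288 -7.3173

Derivation:
joint[0] = (0.0000, 0.0000)  (base)
link 0: phi[0] = -25 = -25 deg
  cos(-25 deg) = 0.9063, sin(-25 deg) = -0.4226
  joint[1] = (0.0000, 0.0000) + 6.9 * (0.9063, -0.4226) = (0.0000 + 6.2535, 0.0000 + -2.9161) = (6.2535, -2.9161)
link 1: phi[1] = -25 + -70 = -95 deg
  cos(-95 deg) = -0.0872, sin(-95 deg) = -0.9962
  joint[2] = (6.2535, -2.9161) + 11.8 * (-0.0872, -0.9962) = (6.2535 + -1.0284, -2.9161 + -11.7551) = (5.2251, -14.6712)
link 2: phi[2] = -25 + -70 + 230 = 135 deg
  cos(135 deg) = -0.7071, sin(135 deg) = 0.7071
  joint[3] = (5.2251, -14.6712) + 10.4 * (-0.7071, 0.7071) = (5.2251 + -7.3539, -14.6712 + 7.3539) = (-2.1288, -7.3173)
End effector: (-2.1288, -7.3173)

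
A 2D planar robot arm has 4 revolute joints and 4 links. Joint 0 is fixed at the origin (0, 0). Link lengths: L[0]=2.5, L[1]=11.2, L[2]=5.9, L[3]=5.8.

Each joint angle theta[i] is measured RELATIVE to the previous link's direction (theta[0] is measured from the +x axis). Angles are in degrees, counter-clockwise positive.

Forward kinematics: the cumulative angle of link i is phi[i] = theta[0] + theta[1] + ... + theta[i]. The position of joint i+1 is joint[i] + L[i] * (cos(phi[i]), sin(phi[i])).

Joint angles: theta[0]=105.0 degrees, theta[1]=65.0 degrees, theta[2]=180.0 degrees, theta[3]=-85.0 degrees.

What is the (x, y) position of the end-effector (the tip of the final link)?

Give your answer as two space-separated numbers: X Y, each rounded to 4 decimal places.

joint[0] = (0.0000, 0.0000)  (base)
link 0: phi[0] = 105 = 105 deg
  cos(105 deg) = -0.2588, sin(105 deg) = 0.9659
  joint[1] = (0.0000, 0.0000) + 2.5 * (-0.2588, 0.9659) = (0.0000 + -0.6470, 0.0000 + 2.4148) = (-0.6470, 2.4148)
link 1: phi[1] = 105 + 65 = 170 deg
  cos(170 deg) = -0.9848, sin(170 deg) = 0.1736
  joint[2] = (-0.6470, 2.4148) + 11.2 * (-0.9848, 0.1736) = (-0.6470 + -11.0298, 2.4148 + 1.9449) = (-11.6769, 4.3597)
link 2: phi[2] = 105 + 65 + 180 = 350 deg
  cos(350 deg) = 0.9848, sin(350 deg) = -0.1736
  joint[3] = (-11.6769, 4.3597) + 5.9 * (0.9848, -0.1736) = (-11.6769 + 5.8104, 4.3597 + -1.0245) = (-5.8665, 3.3351)
link 3: phi[3] = 105 + 65 + 180 + -85 = 265 deg
  cos(265 deg) = -0.0872, sin(265 deg) = -0.9962
  joint[4] = (-5.8665, 3.3351) + 5.8 * (-0.0872, -0.9962) = (-5.8665 + -0.5055, 3.3351 + -5.7779) = (-6.3720, -2.4428)
End effector: (-6.3720, -2.4428)

Answer: -6.3720 -2.4428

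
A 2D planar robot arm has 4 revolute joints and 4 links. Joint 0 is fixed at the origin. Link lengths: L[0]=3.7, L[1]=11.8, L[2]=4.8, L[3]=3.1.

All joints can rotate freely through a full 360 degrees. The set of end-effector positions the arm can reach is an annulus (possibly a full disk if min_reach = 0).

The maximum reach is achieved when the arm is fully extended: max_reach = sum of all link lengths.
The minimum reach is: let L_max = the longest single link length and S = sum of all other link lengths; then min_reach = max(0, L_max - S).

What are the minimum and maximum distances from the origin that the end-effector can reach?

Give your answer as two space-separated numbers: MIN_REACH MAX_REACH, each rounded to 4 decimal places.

Link lengths: [3.7, 11.8, 4.8, 3.1]
max_reach = 3.7 + 11.8 + 4.8 + 3.1 = 23.4
L_max = max([3.7, 11.8, 4.8, 3.1]) = 11.8
S (sum of others) = 23.4 - 11.8 = 11.6
min_reach = max(0, 11.8 - 11.6) = max(0, 0.2) = 0.2

Answer: 0.2000 23.4000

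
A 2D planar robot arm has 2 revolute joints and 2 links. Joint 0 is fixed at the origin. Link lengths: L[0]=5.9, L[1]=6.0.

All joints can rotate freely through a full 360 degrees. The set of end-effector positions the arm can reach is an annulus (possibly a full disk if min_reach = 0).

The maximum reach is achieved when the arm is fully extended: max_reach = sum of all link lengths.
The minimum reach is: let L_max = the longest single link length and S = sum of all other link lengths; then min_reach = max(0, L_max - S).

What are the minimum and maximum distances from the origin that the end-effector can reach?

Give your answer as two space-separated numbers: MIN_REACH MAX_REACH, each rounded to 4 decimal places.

Link lengths: [5.9, 6.0]
max_reach = 5.9 + 6 = 11.9
L_max = max([5.9, 6.0]) = 6
S (sum of others) = 11.9 - 6 = 5.9
min_reach = max(0, 6 - 5.9) = max(0, 0.1) = 0.1

Answer: 0.1000 11.9000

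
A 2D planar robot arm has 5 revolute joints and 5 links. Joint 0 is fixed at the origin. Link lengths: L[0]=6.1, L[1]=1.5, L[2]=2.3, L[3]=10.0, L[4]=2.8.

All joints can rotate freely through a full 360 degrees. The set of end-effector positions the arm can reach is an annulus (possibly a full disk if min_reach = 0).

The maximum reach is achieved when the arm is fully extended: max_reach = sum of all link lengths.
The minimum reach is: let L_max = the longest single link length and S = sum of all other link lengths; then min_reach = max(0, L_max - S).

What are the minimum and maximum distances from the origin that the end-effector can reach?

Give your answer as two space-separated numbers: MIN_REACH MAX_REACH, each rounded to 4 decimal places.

Answer: 0.0000 22.7000

Derivation:
Link lengths: [6.1, 1.5, 2.3, 10.0, 2.8]
max_reach = 6.1 + 1.5 + 2.3 + 10 + 2.8 = 22.7
L_max = max([6.1, 1.5, 2.3, 10.0, 2.8]) = 10
S (sum of others) = 22.7 - 10 = 12.7
min_reach = max(0, 10 - 12.7) = max(0, -2.7) = 0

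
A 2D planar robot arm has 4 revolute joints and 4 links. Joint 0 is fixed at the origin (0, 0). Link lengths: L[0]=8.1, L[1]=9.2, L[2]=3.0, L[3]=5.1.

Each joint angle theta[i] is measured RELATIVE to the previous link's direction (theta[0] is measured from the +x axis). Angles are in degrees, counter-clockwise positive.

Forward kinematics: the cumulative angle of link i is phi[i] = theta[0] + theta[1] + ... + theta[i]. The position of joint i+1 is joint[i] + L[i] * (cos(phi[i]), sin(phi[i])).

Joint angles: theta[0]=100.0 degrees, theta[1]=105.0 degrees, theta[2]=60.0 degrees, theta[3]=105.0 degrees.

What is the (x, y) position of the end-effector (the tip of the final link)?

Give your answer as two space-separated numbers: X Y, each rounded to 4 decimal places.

joint[0] = (0.0000, 0.0000)  (base)
link 0: phi[0] = 100 = 100 deg
  cos(100 deg) = -0.1736, sin(100 deg) = 0.9848
  joint[1] = (0.0000, 0.0000) + 8.1 * (-0.1736, 0.9848) = (0.0000 + -1.4066, 0.0000 + 7.9769) = (-1.4066, 7.9769)
link 1: phi[1] = 100 + 105 = 205 deg
  cos(205 deg) = -0.9063, sin(205 deg) = -0.4226
  joint[2] = (-1.4066, 7.9769) + 9.2 * (-0.9063, -0.4226) = (-1.4066 + -8.3380, 7.9769 + -3.8881) = (-9.7446, 4.0889)
link 2: phi[2] = 100 + 105 + 60 = 265 deg
  cos(265 deg) = -0.0872, sin(265 deg) = -0.9962
  joint[3] = (-9.7446, 4.0889) + 3 * (-0.0872, -0.9962) = (-9.7446 + -0.2615, 4.0889 + -2.9886) = (-10.0060, 1.1003)
link 3: phi[3] = 100 + 105 + 60 + 105 = 370 deg
  cos(370 deg) = 0.9848, sin(370 deg) = 0.1736
  joint[4] = (-10.0060, 1.1003) + 5.1 * (0.9848, 0.1736) = (-10.0060 + 5.0225, 1.1003 + 0.8856) = (-4.9835, 1.9859)
End effector: (-4.9835, 1.9859)

Answer: -4.9835 1.9859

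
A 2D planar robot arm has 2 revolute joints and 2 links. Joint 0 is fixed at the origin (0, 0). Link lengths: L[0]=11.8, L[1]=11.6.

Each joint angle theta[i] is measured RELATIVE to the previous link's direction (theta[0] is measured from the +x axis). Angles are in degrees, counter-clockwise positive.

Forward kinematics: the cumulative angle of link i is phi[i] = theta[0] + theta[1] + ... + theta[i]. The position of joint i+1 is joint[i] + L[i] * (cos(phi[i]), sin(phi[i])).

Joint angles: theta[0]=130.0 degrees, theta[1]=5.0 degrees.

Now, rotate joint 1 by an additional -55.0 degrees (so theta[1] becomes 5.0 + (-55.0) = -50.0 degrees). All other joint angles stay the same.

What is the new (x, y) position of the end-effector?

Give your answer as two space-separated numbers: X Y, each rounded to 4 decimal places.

Answer: -5.5706 20.4631

Derivation:
joint[0] = (0.0000, 0.0000)  (base)
link 0: phi[0] = 130 = 130 deg
  cos(130 deg) = -0.6428, sin(130 deg) = 0.7660
  joint[1] = (0.0000, 0.0000) + 11.8 * (-0.6428, 0.7660) = (0.0000 + -7.5849, 0.0000 + 9.0393) = (-7.5849, 9.0393)
link 1: phi[1] = 130 + -50 = 80 deg
  cos(80 deg) = 0.1736, sin(80 deg) = 0.9848
  joint[2] = (-7.5849, 9.0393) + 11.6 * (0.1736, 0.9848) = (-7.5849 + 2.0143, 9.0393 + 11.4238) = (-5.5706, 20.4631)
End effector: (-5.5706, 20.4631)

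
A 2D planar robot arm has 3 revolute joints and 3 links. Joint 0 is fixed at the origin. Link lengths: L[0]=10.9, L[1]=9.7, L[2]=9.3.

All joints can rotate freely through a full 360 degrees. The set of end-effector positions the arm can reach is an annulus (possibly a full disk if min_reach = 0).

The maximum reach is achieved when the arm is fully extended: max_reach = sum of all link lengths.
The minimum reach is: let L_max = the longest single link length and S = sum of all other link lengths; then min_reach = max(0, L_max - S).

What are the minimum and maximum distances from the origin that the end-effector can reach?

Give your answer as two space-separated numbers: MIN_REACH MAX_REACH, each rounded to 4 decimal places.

Link lengths: [10.9, 9.7, 9.3]
max_reach = 10.9 + 9.7 + 9.3 = 29.9
L_max = max([10.9, 9.7, 9.3]) = 10.9
S (sum of others) = 29.9 - 10.9 = 19
min_reach = max(0, 10.9 - 19) = max(0, -8.1) = 0

Answer: 0.0000 29.9000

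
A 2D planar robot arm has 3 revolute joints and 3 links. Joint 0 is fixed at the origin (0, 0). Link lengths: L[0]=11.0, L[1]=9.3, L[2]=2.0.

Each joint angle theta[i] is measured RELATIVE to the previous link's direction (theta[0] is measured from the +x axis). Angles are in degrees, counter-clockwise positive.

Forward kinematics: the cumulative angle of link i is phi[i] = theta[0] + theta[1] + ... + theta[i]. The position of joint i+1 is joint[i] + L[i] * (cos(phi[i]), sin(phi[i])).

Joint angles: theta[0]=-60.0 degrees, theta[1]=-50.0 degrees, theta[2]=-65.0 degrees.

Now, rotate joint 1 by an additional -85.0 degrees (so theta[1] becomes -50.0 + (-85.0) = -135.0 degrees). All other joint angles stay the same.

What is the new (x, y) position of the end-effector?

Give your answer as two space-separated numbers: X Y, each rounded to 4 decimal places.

Answer: -3.8304 -5.1496

Derivation:
joint[0] = (0.0000, 0.0000)  (base)
link 0: phi[0] = -60 = -60 deg
  cos(-60 deg) = 0.5000, sin(-60 deg) = -0.8660
  joint[1] = (0.0000, 0.0000) + 11 * (0.5000, -0.8660) = (0.0000 + 5.5000, 0.0000 + -9.5263) = (5.5000, -9.5263)
link 1: phi[1] = -60 + -135 = -195 deg
  cos(-195 deg) = -0.9659, sin(-195 deg) = 0.2588
  joint[2] = (5.5000, -9.5263) + 9.3 * (-0.9659, 0.2588) = (5.5000 + -8.9831, -9.5263 + 2.4070) = (-3.4831, -7.1193)
link 2: phi[2] = -60 + -135 + -65 = -260 deg
  cos(-260 deg) = -0.1736, sin(-260 deg) = 0.9848
  joint[3] = (-3.4831, -7.1193) + 2 * (-0.1736, 0.9848) = (-3.4831 + -0.3473, -7.1193 + 1.9696) = (-3.8304, -5.1496)
End effector: (-3.8304, -5.1496)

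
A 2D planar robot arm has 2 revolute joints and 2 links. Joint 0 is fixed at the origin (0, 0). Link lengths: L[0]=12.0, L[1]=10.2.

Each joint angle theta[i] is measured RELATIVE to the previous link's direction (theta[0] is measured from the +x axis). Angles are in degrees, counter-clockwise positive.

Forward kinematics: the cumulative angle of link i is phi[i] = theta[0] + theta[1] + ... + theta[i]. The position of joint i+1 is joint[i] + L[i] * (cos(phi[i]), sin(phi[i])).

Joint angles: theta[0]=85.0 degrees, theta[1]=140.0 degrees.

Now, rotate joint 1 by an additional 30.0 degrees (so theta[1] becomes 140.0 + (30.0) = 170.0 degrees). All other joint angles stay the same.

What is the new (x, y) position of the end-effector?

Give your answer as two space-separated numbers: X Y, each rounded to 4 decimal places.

joint[0] = (0.0000, 0.0000)  (base)
link 0: phi[0] = 85 = 85 deg
  cos(85 deg) = 0.0872, sin(85 deg) = 0.9962
  joint[1] = (0.0000, 0.0000) + 12 * (0.0872, 0.9962) = (0.0000 + 1.0459, 0.0000 + 11.9543) = (1.0459, 11.9543)
link 1: phi[1] = 85 + 170 = 255 deg
  cos(255 deg) = -0.2588, sin(255 deg) = -0.9659
  joint[2] = (1.0459, 11.9543) + 10.2 * (-0.2588, -0.9659) = (1.0459 + -2.6400, 11.9543 + -9.8524) = (-1.5941, 2.1019)
End effector: (-1.5941, 2.1019)

Answer: -1.5941 2.1019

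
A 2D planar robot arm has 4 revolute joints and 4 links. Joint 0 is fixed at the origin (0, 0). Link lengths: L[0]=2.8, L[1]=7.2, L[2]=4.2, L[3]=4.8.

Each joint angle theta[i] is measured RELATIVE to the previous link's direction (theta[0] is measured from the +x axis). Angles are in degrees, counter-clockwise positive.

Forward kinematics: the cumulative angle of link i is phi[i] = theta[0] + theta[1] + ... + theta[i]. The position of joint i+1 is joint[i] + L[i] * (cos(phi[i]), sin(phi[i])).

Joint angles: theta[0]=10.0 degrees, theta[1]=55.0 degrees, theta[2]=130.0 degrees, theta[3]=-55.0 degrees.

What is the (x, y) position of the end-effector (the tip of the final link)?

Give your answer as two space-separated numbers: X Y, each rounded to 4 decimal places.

Answer: -1.9336 9.0100

Derivation:
joint[0] = (0.0000, 0.0000)  (base)
link 0: phi[0] = 10 = 10 deg
  cos(10 deg) = 0.9848, sin(10 deg) = 0.1736
  joint[1] = (0.0000, 0.0000) + 2.8 * (0.9848, 0.1736) = (0.0000 + 2.7575, 0.0000 + 0.4862) = (2.7575, 0.4862)
link 1: phi[1] = 10 + 55 = 65 deg
  cos(65 deg) = 0.4226, sin(65 deg) = 0.9063
  joint[2] = (2.7575, 0.4862) + 7.2 * (0.4226, 0.9063) = (2.7575 + 3.0429, 0.4862 + 6.5254) = (5.8003, 7.0116)
link 2: phi[2] = 10 + 55 + 130 = 195 deg
  cos(195 deg) = -0.9659, sin(195 deg) = -0.2588
  joint[3] = (5.8003, 7.0116) + 4.2 * (-0.9659, -0.2588) = (5.8003 + -4.0569, 7.0116 + -1.0870) = (1.7434, 5.9246)
link 3: phi[3] = 10 + 55 + 130 + -55 = 140 deg
  cos(140 deg) = -0.7660, sin(140 deg) = 0.6428
  joint[4] = (1.7434, 5.9246) + 4.8 * (-0.7660, 0.6428) = (1.7434 + -3.6770, 5.9246 + 3.0854) = (-1.9336, 9.0100)
End effector: (-1.9336, 9.0100)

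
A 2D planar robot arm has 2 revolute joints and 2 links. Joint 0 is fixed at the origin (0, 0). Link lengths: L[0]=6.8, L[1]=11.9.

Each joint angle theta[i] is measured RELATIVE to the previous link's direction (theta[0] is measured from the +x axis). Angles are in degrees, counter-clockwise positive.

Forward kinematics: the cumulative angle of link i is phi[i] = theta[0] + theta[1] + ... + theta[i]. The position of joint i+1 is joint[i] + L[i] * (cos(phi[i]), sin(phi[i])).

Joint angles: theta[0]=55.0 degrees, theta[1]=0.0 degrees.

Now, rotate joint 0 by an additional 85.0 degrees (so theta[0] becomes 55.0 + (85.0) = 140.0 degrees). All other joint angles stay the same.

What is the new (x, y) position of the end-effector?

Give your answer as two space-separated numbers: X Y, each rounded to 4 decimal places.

Answer: -14.3250 12.0201

Derivation:
joint[0] = (0.0000, 0.0000)  (base)
link 0: phi[0] = 140 = 140 deg
  cos(140 deg) = -0.7660, sin(140 deg) = 0.6428
  joint[1] = (0.0000, 0.0000) + 6.8 * (-0.7660, 0.6428) = (0.0000 + -5.2091, 0.0000 + 4.3710) = (-5.2091, 4.3710)
link 1: phi[1] = 140 + 0 = 140 deg
  cos(140 deg) = -0.7660, sin(140 deg) = 0.6428
  joint[2] = (-5.2091, 4.3710) + 11.9 * (-0.7660, 0.6428) = (-5.2091 + -9.1159, 4.3710 + 7.6492) = (-14.3250, 12.0201)
End effector: (-14.3250, 12.0201)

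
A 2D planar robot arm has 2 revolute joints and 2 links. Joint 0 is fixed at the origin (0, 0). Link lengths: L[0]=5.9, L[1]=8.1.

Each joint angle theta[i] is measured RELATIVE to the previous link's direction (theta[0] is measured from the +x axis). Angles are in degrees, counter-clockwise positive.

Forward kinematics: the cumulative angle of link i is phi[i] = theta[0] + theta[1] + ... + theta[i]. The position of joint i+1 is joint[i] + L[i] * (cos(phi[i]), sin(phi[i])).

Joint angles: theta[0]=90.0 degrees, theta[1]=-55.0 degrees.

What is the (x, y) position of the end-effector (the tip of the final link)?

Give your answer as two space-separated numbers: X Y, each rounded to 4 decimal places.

Answer: 6.6351 10.5460

Derivation:
joint[0] = (0.0000, 0.0000)  (base)
link 0: phi[0] = 90 = 90 deg
  cos(90 deg) = 0.0000, sin(90 deg) = 1.0000
  joint[1] = (0.0000, 0.0000) + 5.9 * (0.0000, 1.0000) = (0.0000 + 0.0000, 0.0000 + 5.9000) = (0.0000, 5.9000)
link 1: phi[1] = 90 + -55 = 35 deg
  cos(35 deg) = 0.8192, sin(35 deg) = 0.5736
  joint[2] = (0.0000, 5.9000) + 8.1 * (0.8192, 0.5736) = (0.0000 + 6.6351, 5.9000 + 4.6460) = (6.6351, 10.5460)
End effector: (6.6351, 10.5460)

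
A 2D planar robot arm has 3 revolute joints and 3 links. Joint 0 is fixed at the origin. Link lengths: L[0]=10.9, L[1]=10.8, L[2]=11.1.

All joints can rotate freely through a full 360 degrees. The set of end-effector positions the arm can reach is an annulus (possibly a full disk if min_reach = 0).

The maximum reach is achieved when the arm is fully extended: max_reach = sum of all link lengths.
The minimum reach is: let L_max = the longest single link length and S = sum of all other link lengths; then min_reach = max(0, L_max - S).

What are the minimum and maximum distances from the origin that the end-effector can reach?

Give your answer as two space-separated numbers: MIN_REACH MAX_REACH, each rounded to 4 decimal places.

Answer: 0.0000 32.8000

Derivation:
Link lengths: [10.9, 10.8, 11.1]
max_reach = 10.9 + 10.8 + 11.1 = 32.8
L_max = max([10.9, 10.8, 11.1]) = 11.1
S (sum of others) = 32.8 - 11.1 = 21.7
min_reach = max(0, 11.1 - 21.7) = max(0, -10.6) = 0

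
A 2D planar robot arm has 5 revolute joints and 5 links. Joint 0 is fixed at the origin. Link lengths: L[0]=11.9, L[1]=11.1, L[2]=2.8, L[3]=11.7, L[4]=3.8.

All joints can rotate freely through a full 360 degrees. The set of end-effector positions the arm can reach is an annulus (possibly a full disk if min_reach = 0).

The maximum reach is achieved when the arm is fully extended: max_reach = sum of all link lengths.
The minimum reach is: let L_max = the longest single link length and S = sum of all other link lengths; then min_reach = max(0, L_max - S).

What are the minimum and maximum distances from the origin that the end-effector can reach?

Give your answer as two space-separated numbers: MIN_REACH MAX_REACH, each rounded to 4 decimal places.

Answer: 0.0000 41.3000

Derivation:
Link lengths: [11.9, 11.1, 2.8, 11.7, 3.8]
max_reach = 11.9 + 11.1 + 2.8 + 11.7 + 3.8 = 41.3
L_max = max([11.9, 11.1, 2.8, 11.7, 3.8]) = 11.9
S (sum of others) = 41.3 - 11.9 = 29.4
min_reach = max(0, 11.9 - 29.4) = max(0, -17.5) = 0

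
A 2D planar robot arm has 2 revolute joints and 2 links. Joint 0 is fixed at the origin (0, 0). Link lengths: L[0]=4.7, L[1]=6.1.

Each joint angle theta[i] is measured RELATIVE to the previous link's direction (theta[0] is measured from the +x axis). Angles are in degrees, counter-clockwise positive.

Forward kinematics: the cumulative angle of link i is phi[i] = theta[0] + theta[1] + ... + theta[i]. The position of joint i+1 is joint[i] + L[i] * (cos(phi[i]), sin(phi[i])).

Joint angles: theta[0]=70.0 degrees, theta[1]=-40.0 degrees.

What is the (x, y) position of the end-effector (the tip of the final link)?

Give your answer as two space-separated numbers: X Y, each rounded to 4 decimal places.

Answer: 6.8902 7.4666

Derivation:
joint[0] = (0.0000, 0.0000)  (base)
link 0: phi[0] = 70 = 70 deg
  cos(70 deg) = 0.3420, sin(70 deg) = 0.9397
  joint[1] = (0.0000, 0.0000) + 4.7 * (0.3420, 0.9397) = (0.0000 + 1.6075, 0.0000 + 4.4166) = (1.6075, 4.4166)
link 1: phi[1] = 70 + -40 = 30 deg
  cos(30 deg) = 0.8660, sin(30 deg) = 0.5000
  joint[2] = (1.6075, 4.4166) + 6.1 * (0.8660, 0.5000) = (1.6075 + 5.2828, 4.4166 + 3.0500) = (6.8902, 7.4666)
End effector: (6.8902, 7.4666)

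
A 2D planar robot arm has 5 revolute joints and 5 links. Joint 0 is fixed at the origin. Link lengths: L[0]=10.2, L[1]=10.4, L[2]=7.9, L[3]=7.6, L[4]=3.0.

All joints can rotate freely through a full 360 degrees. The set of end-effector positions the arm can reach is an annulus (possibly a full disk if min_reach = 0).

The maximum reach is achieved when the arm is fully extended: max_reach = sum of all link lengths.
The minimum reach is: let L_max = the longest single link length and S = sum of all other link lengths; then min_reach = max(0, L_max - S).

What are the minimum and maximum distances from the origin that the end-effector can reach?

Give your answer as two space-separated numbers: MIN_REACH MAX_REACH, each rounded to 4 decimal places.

Link lengths: [10.2, 10.4, 7.9, 7.6, 3.0]
max_reach = 10.2 + 10.4 + 7.9 + 7.6 + 3 = 39.1
L_max = max([10.2, 10.4, 7.9, 7.6, 3.0]) = 10.4
S (sum of others) = 39.1 - 10.4 = 28.7
min_reach = max(0, 10.4 - 28.7) = max(0, -18.3) = 0

Answer: 0.0000 39.1000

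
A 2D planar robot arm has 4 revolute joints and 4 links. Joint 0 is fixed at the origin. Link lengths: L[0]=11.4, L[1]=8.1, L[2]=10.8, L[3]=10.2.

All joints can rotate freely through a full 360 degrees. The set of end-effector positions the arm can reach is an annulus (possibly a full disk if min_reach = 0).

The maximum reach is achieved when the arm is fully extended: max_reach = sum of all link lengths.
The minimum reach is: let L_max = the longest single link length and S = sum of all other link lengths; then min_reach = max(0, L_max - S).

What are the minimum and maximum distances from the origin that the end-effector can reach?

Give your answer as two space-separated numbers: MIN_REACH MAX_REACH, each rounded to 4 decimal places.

Link lengths: [11.4, 8.1, 10.8, 10.2]
max_reach = 11.4 + 8.1 + 10.8 + 10.2 = 40.5
L_max = max([11.4, 8.1, 10.8, 10.2]) = 11.4
S (sum of others) = 40.5 - 11.4 = 29.1
min_reach = max(0, 11.4 - 29.1) = max(0, -17.7) = 0

Answer: 0.0000 40.5000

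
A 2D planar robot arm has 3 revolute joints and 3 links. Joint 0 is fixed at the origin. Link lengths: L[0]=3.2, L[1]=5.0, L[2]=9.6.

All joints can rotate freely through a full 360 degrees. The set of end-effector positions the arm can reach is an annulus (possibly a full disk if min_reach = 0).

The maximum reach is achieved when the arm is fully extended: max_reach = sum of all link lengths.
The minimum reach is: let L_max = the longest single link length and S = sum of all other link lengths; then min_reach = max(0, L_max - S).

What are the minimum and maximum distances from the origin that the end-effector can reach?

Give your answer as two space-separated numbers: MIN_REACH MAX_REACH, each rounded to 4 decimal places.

Answer: 1.4000 17.8000

Derivation:
Link lengths: [3.2, 5.0, 9.6]
max_reach = 3.2 + 5 + 9.6 = 17.8
L_max = max([3.2, 5.0, 9.6]) = 9.6
S (sum of others) = 17.8 - 9.6 = 8.2
min_reach = max(0, 9.6 - 8.2) = max(0, 1.4) = 1.4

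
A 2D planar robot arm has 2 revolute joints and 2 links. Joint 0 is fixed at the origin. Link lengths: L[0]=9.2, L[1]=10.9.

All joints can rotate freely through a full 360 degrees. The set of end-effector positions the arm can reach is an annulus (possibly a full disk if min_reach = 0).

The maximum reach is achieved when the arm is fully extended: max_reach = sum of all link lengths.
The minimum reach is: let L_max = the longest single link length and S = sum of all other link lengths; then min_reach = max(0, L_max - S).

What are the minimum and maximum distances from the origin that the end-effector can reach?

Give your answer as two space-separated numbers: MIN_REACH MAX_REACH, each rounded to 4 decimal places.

Answer: 1.7000 20.1000

Derivation:
Link lengths: [9.2, 10.9]
max_reach = 9.2 + 10.9 = 20.1
L_max = max([9.2, 10.9]) = 10.9
S (sum of others) = 20.1 - 10.9 = 9.2
min_reach = max(0, 10.9 - 9.2) = max(0, 1.7) = 1.7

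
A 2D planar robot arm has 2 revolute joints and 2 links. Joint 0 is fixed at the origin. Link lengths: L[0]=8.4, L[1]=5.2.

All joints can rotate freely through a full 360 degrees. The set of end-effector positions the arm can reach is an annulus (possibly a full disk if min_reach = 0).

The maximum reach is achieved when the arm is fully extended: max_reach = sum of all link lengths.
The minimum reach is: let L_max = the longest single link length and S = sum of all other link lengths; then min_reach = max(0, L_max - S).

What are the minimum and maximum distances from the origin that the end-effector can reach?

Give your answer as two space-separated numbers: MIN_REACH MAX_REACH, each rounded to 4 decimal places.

Link lengths: [8.4, 5.2]
max_reach = 8.4 + 5.2 = 13.6
L_max = max([8.4, 5.2]) = 8.4
S (sum of others) = 13.6 - 8.4 = 5.2
min_reach = max(0, 8.4 - 5.2) = max(0, 3.2) = 3.2

Answer: 3.2000 13.6000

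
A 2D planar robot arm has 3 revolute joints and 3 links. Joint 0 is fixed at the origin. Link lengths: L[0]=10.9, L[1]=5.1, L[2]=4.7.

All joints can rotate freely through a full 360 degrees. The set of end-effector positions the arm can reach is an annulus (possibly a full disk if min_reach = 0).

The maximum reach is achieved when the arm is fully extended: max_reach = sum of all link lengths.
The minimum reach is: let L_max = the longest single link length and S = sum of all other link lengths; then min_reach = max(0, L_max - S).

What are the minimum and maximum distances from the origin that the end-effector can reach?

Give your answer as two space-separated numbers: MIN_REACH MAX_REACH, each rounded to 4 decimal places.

Link lengths: [10.9, 5.1, 4.7]
max_reach = 10.9 + 5.1 + 4.7 = 20.7
L_max = max([10.9, 5.1, 4.7]) = 10.9
S (sum of others) = 20.7 - 10.9 = 9.8
min_reach = max(0, 10.9 - 9.8) = max(0, 1.1) = 1.1

Answer: 1.1000 20.7000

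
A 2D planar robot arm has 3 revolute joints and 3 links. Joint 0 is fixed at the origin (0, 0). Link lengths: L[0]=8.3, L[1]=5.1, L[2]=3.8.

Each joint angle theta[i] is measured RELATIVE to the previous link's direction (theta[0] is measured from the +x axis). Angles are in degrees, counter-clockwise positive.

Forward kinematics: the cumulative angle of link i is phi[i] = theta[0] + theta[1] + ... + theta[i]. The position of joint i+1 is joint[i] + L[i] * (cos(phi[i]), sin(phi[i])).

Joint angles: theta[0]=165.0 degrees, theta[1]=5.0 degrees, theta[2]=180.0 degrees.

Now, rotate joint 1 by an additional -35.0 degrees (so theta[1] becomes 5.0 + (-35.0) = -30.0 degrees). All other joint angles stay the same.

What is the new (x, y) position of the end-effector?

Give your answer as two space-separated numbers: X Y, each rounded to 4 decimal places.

joint[0] = (0.0000, 0.0000)  (base)
link 0: phi[0] = 165 = 165 deg
  cos(165 deg) = -0.9659, sin(165 deg) = 0.2588
  joint[1] = (0.0000, 0.0000) + 8.3 * (-0.9659, 0.2588) = (0.0000 + -8.0172, 0.0000 + 2.1482) = (-8.0172, 2.1482)
link 1: phi[1] = 165 + -30 = 135 deg
  cos(135 deg) = -0.7071, sin(135 deg) = 0.7071
  joint[2] = (-8.0172, 2.1482) + 5.1 * (-0.7071, 0.7071) = (-8.0172 + -3.6062, 2.1482 + 3.6062) = (-11.6234, 5.7544)
link 2: phi[2] = 165 + -30 + 180 = 315 deg
  cos(315 deg) = 0.7071, sin(315 deg) = -0.7071
  joint[3] = (-11.6234, 5.7544) + 3.8 * (0.7071, -0.7071) = (-11.6234 + 2.6870, 5.7544 + -2.6870) = (-8.9364, 3.0674)
End effector: (-8.9364, 3.0674)

Answer: -8.9364 3.0674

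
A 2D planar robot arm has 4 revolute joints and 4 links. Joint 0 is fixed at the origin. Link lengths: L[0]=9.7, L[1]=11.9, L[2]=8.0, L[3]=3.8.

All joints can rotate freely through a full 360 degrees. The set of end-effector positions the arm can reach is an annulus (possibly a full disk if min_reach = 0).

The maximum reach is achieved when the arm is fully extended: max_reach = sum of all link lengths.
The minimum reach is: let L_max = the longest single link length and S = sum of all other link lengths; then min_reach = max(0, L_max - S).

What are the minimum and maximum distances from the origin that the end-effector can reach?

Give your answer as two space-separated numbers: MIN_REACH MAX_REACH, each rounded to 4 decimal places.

Link lengths: [9.7, 11.9, 8.0, 3.8]
max_reach = 9.7 + 11.9 + 8 + 3.8 = 33.4
L_max = max([9.7, 11.9, 8.0, 3.8]) = 11.9
S (sum of others) = 33.4 - 11.9 = 21.5
min_reach = max(0, 11.9 - 21.5) = max(0, -9.6) = 0

Answer: 0.0000 33.4000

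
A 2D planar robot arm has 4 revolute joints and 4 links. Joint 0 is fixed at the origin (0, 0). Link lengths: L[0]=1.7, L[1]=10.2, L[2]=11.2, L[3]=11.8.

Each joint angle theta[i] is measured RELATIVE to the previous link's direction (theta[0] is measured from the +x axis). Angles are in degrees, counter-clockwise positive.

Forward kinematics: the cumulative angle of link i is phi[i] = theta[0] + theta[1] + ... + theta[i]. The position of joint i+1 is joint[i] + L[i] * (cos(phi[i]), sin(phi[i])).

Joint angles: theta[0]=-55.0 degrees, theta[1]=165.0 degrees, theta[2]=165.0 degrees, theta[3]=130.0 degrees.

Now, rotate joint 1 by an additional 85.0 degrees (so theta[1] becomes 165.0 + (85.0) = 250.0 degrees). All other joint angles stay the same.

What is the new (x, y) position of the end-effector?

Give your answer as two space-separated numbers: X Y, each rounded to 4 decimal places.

Answer: -5.2623 5.0068

Derivation:
joint[0] = (0.0000, 0.0000)  (base)
link 0: phi[0] = -55 = -55 deg
  cos(-55 deg) = 0.5736, sin(-55 deg) = -0.8192
  joint[1] = (0.0000, 0.0000) + 1.7 * (0.5736, -0.8192) = (0.0000 + 0.9751, 0.0000 + -1.3926) = (0.9751, -1.3926)
link 1: phi[1] = -55 + 250 = 195 deg
  cos(195 deg) = -0.9659, sin(195 deg) = -0.2588
  joint[2] = (0.9751, -1.3926) + 10.2 * (-0.9659, -0.2588) = (0.9751 + -9.8524, -1.3926 + -2.6400) = (-8.8774, -4.0325)
link 2: phi[2] = -55 + 250 + 165 = 360 deg
  cos(360 deg) = 1.0000, sin(360 deg) = -0.0000
  joint[3] = (-8.8774, -4.0325) + 11.2 * (1.0000, -0.0000) = (-8.8774 + 11.2000, -4.0325 + -0.0000) = (2.3226, -4.0325)
link 3: phi[3] = -55 + 250 + 165 + 130 = 490 deg
  cos(490 deg) = -0.6428, sin(490 deg) = 0.7660
  joint[4] = (2.3226, -4.0325) + 11.8 * (-0.6428, 0.7660) = (2.3226 + -7.5849, -4.0325 + 9.0393) = (-5.2623, 5.0068)
End effector: (-5.2623, 5.0068)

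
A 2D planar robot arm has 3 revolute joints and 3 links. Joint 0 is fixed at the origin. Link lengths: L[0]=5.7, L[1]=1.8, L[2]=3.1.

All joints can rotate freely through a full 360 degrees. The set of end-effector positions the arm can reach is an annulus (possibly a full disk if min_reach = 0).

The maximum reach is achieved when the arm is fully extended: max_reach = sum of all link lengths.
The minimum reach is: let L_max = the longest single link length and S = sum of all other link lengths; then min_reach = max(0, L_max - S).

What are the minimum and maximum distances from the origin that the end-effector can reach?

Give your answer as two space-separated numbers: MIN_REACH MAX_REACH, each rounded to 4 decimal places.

Link lengths: [5.7, 1.8, 3.1]
max_reach = 5.7 + 1.8 + 3.1 = 10.6
L_max = max([5.7, 1.8, 3.1]) = 5.7
S (sum of others) = 10.6 - 5.7 = 4.9
min_reach = max(0, 5.7 - 4.9) = max(0, 0.8) = 0.8

Answer: 0.8000 10.6000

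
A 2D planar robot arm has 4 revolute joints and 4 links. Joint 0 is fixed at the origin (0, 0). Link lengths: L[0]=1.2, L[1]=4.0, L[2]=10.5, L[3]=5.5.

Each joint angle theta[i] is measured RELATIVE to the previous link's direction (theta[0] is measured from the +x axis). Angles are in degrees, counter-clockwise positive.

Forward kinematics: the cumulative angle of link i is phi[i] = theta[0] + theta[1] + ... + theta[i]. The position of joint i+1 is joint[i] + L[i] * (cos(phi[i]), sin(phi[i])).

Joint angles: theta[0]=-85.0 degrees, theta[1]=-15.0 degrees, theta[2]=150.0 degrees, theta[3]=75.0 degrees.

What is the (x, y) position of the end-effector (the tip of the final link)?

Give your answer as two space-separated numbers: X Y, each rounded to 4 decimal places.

joint[0] = (0.0000, 0.0000)  (base)
link 0: phi[0] = -85 = -85 deg
  cos(-85 deg) = 0.0872, sin(-85 deg) = -0.9962
  joint[1] = (0.0000, 0.0000) + 1.2 * (0.0872, -0.9962) = (0.0000 + 0.1046, 0.0000 + -1.1954) = (0.1046, -1.1954)
link 1: phi[1] = -85 + -15 = -100 deg
  cos(-100 deg) = -0.1736, sin(-100 deg) = -0.9848
  joint[2] = (0.1046, -1.1954) + 4 * (-0.1736, -0.9848) = (0.1046 + -0.6946, -1.1954 + -3.9392) = (-0.5900, -5.1347)
link 2: phi[2] = -85 + -15 + 150 = 50 deg
  cos(50 deg) = 0.6428, sin(50 deg) = 0.7660
  joint[3] = (-0.5900, -5.1347) + 10.5 * (0.6428, 0.7660) = (-0.5900 + 6.7493, -5.1347 + 8.0435) = (6.1593, 2.9088)
link 3: phi[3] = -85 + -15 + 150 + 75 = 125 deg
  cos(125 deg) = -0.5736, sin(125 deg) = 0.8192
  joint[4] = (6.1593, 2.9088) + 5.5 * (-0.5736, 0.8192) = (6.1593 + -3.1547, 2.9088 + 4.5053) = (3.0046, 7.4141)
End effector: (3.0046, 7.4141)

Answer: 3.0046 7.4141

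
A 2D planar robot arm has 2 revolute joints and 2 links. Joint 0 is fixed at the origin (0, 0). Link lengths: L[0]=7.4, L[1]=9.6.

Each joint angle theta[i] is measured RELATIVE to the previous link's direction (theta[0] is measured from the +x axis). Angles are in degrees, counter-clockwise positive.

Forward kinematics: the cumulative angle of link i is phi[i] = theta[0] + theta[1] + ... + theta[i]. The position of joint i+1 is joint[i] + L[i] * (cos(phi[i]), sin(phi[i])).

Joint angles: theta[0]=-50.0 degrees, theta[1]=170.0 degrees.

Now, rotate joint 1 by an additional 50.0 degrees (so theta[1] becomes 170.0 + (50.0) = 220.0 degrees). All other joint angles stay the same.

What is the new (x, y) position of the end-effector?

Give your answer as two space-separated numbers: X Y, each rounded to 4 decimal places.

joint[0] = (0.0000, 0.0000)  (base)
link 0: phi[0] = -50 = -50 deg
  cos(-50 deg) = 0.6428, sin(-50 deg) = -0.7660
  joint[1] = (0.0000, 0.0000) + 7.4 * (0.6428, -0.7660) = (0.0000 + 4.7566, 0.0000 + -5.6687) = (4.7566, -5.6687)
link 1: phi[1] = -50 + 220 = 170 deg
  cos(170 deg) = -0.9848, sin(170 deg) = 0.1736
  joint[2] = (4.7566, -5.6687) + 9.6 * (-0.9848, 0.1736) = (4.7566 + -9.4542, -5.6687 + 1.6670) = (-4.6975, -4.0017)
End effector: (-4.6975, -4.0017)

Answer: -4.6975 -4.0017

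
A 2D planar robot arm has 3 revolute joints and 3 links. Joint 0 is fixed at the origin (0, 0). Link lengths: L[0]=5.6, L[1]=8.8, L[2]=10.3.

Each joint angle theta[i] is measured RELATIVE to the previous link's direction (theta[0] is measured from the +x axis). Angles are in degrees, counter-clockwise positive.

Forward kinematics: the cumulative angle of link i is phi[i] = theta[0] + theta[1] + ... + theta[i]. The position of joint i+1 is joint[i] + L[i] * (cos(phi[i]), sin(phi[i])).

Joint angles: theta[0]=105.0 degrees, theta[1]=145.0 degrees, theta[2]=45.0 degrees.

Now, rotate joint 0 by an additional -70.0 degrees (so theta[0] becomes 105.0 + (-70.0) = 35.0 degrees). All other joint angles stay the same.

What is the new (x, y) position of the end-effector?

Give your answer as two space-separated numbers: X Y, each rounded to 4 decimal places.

joint[0] = (0.0000, 0.0000)  (base)
link 0: phi[0] = 35 = 35 deg
  cos(35 deg) = 0.8192, sin(35 deg) = 0.5736
  joint[1] = (0.0000, 0.0000) + 5.6 * (0.8192, 0.5736) = (0.0000 + 4.5873, 0.0000 + 3.2120) = (4.5873, 3.2120)
link 1: phi[1] = 35 + 145 = 180 deg
  cos(180 deg) = -1.0000, sin(180 deg) = 0.0000
  joint[2] = (4.5873, 3.2120) + 8.8 * (-1.0000, 0.0000) = (4.5873 + -8.8000, 3.2120 + 0.0000) = (-4.2127, 3.2120)
link 2: phi[2] = 35 + 145 + 45 = 225 deg
  cos(225 deg) = -0.7071, sin(225 deg) = -0.7071
  joint[3] = (-4.2127, 3.2120) + 10.3 * (-0.7071, -0.7071) = (-4.2127 + -7.2832, 3.2120 + -7.2832) = (-11.4959, -4.0712)
End effector: (-11.4959, -4.0712)

Answer: -11.4959 -4.0712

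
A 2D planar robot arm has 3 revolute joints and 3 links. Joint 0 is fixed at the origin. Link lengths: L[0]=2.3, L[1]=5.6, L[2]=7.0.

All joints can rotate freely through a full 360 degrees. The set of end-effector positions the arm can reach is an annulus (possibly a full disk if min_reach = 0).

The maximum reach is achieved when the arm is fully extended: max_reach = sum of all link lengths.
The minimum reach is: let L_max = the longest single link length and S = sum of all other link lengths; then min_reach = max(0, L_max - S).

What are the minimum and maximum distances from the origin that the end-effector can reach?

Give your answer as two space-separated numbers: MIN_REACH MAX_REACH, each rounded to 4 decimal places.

Link lengths: [2.3, 5.6, 7.0]
max_reach = 2.3 + 5.6 + 7 = 14.9
L_max = max([2.3, 5.6, 7.0]) = 7
S (sum of others) = 14.9 - 7 = 7.9
min_reach = max(0, 7 - 7.9) = max(0, -0.9) = 0

Answer: 0.0000 14.9000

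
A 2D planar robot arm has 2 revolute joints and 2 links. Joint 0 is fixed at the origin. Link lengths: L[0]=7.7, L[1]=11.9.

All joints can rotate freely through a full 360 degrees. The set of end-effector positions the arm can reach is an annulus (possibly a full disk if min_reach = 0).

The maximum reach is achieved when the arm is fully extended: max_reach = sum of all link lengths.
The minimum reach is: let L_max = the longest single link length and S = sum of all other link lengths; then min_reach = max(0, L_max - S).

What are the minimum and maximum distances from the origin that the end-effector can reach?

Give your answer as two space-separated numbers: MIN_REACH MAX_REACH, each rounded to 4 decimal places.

Answer: 4.2000 19.6000

Derivation:
Link lengths: [7.7, 11.9]
max_reach = 7.7 + 11.9 = 19.6
L_max = max([7.7, 11.9]) = 11.9
S (sum of others) = 19.6 - 11.9 = 7.7
min_reach = max(0, 11.9 - 7.7) = max(0, 4.2) = 4.2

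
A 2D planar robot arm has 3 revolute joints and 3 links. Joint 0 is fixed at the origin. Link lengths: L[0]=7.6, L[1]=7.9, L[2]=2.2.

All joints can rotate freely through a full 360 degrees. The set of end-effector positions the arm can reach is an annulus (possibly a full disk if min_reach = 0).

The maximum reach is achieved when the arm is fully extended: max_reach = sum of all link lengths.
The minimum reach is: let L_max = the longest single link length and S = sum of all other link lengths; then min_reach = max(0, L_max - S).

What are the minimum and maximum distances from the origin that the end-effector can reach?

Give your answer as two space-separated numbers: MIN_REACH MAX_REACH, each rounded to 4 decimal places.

Answer: 0.0000 17.7000

Derivation:
Link lengths: [7.6, 7.9, 2.2]
max_reach = 7.6 + 7.9 + 2.2 = 17.7
L_max = max([7.6, 7.9, 2.2]) = 7.9
S (sum of others) = 17.7 - 7.9 = 9.8
min_reach = max(0, 7.9 - 9.8) = max(0, -1.9) = 0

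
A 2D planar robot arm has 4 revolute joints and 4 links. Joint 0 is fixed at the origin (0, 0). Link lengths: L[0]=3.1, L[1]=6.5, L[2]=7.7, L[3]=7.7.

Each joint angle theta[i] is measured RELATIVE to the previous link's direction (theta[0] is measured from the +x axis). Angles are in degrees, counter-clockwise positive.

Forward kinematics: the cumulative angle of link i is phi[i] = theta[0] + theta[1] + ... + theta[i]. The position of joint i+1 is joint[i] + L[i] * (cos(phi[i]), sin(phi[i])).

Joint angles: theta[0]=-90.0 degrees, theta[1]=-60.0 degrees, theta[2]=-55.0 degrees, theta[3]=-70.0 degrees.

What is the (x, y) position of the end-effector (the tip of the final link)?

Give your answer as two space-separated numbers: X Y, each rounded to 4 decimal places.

joint[0] = (0.0000, 0.0000)  (base)
link 0: phi[0] = -90 = -90 deg
  cos(-90 deg) = 0.0000, sin(-90 deg) = -1.0000
  joint[1] = (0.0000, 0.0000) + 3.1 * (0.0000, -1.0000) = (0.0000 + 0.0000, 0.0000 + -3.1000) = (0.0000, -3.1000)
link 1: phi[1] = -90 + -60 = -150 deg
  cos(-150 deg) = -0.8660, sin(-150 deg) = -0.5000
  joint[2] = (0.0000, -3.1000) + 6.5 * (-0.8660, -0.5000) = (0.0000 + -5.6292, -3.1000 + -3.2500) = (-5.6292, -6.3500)
link 2: phi[2] = -90 + -60 + -55 = -205 deg
  cos(-205 deg) = -0.9063, sin(-205 deg) = 0.4226
  joint[3] = (-5.6292, -6.3500) + 7.7 * (-0.9063, 0.4226) = (-5.6292 + -6.9786, -6.3500 + 3.2542) = (-12.6077, -3.0958)
link 3: phi[3] = -90 + -60 + -55 + -70 = -275 deg
  cos(-275 deg) = 0.0872, sin(-275 deg) = 0.9962
  joint[4] = (-12.6077, -3.0958) + 7.7 * (0.0872, 0.9962) = (-12.6077 + 0.6711, -3.0958 + 7.6707) = (-11.9366, 4.5749)
End effector: (-11.9366, 4.5749)

Answer: -11.9366 4.5749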